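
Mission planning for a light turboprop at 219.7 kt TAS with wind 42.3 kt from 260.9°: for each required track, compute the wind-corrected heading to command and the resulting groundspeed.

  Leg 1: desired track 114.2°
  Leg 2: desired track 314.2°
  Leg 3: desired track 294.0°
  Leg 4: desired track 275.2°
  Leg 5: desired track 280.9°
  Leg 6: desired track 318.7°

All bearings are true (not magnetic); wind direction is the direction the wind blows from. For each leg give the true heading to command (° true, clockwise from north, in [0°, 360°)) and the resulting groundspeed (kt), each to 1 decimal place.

Leg 1: desired track 114.2°; wind correction +6.1° → command heading 120.3°, groundspeed 253.8 kt
Leg 2: desired track 314.2°; wind correction -8.9° → command heading 305.3°, groundspeed 191.8 kt
Leg 3: desired track 294.0°; wind correction -6.0° → command heading 288.0°, groundspeed 183.0 kt
Leg 4: desired track 275.2°; wind correction -2.7° → command heading 272.5°, groundspeed 178.5 kt
Leg 5: desired track 280.9°; wind correction -3.8° → command heading 277.1°, groundspeed 179.5 kt
Leg 6: desired track 318.7°; wind correction -9.4° → command heading 309.3°, groundspeed 194.2 kt

Leg 1: heading=120.3°, groundspeed=253.8 kt
Leg 2: heading=305.3°, groundspeed=191.8 kt
Leg 3: heading=288.0°, groundspeed=183.0 kt
Leg 4: heading=272.5°, groundspeed=178.5 kt
Leg 5: heading=277.1°, groundspeed=179.5 kt
Leg 6: heading=309.3°, groundspeed=194.2 kt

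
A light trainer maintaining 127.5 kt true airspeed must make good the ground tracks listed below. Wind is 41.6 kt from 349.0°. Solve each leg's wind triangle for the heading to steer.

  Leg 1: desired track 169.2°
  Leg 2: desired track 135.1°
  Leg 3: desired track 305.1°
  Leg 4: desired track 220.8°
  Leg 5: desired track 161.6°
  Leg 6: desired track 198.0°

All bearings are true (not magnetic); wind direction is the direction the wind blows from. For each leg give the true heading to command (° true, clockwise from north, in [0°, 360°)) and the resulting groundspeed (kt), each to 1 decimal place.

Leg 1: desired track 169.2°; wind correction +0.1° → command heading 169.3°, groundspeed 169.1 kt
Leg 2: desired track 135.1°; wind correction -10.5° → command heading 124.6°, groundspeed 159.9 kt
Leg 3: desired track 305.1°; wind correction +13.1° → command heading 318.2°, groundspeed 94.2 kt
Leg 4: desired track 220.8°; wind correction +14.9° → command heading 235.7°, groundspeed 149.0 kt
Leg 5: desired track 161.6°; wind correction -2.4° → command heading 159.2°, groundspeed 168.6 kt
Leg 6: desired track 198.0°; wind correction +9.1° → command heading 207.1°, groundspeed 162.3 kt

Leg 1: heading=169.3°, groundspeed=169.1 kt
Leg 2: heading=124.6°, groundspeed=159.9 kt
Leg 3: heading=318.2°, groundspeed=94.2 kt
Leg 4: heading=235.7°, groundspeed=149.0 kt
Leg 5: heading=159.2°, groundspeed=168.6 kt
Leg 6: heading=207.1°, groundspeed=162.3 kt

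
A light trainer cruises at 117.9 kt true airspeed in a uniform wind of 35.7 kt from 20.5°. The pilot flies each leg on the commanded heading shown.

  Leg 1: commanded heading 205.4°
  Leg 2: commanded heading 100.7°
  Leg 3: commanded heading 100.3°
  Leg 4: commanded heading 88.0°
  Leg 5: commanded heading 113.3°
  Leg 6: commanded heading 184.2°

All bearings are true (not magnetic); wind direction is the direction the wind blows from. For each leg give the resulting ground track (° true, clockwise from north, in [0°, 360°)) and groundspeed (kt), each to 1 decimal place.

Leg 1: track=204.3°, groundspeed=153.5 kt
Leg 2: track=118.2°, groundspeed=117.2 kt
Leg 3: track=117.8°, groundspeed=117.0 kt
Leg 4: track=105.6°, groundspeed=109.3 kt
Leg 5: track=129.9°, groundspeed=124.8 kt
Leg 6: track=188.0°, groundspeed=152.5 kt

Leg 1: heading 205.4°; drift -1.1° → track 204.3°, groundspeed 153.5 kt
Leg 2: heading 100.7°; drift +17.5° → track 118.2°, groundspeed 117.2 kt
Leg 3: heading 100.3°; drift +17.5° → track 117.8°, groundspeed 117.0 kt
Leg 4: heading 88.0°; drift +17.6° → track 105.6°, groundspeed 109.3 kt
Leg 5: heading 113.3°; drift +16.6° → track 129.9°, groundspeed 124.8 kt
Leg 6: heading 184.2°; drift +3.8° → track 188.0°, groundspeed 152.5 kt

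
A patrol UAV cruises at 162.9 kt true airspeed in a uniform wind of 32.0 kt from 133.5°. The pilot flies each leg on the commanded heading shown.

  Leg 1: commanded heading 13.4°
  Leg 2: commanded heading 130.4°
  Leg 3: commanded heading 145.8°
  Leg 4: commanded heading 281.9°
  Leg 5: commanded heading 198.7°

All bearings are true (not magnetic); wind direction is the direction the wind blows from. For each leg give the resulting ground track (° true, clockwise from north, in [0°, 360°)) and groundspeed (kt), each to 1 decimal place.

Leg 1: track=4.6°, groundspeed=181.1 kt
Leg 2: track=129.6°, groundspeed=131.0 kt
Leg 3: track=148.8°, groundspeed=131.8 kt
Leg 4: track=286.9°, groundspeed=190.9 kt
Leg 5: track=209.7°, groundspeed=152.3 kt

Leg 1: heading 13.4°; drift -8.8° → track 4.6°, groundspeed 181.1 kt
Leg 2: heading 130.4°; drift -0.8° → track 129.6°, groundspeed 131.0 kt
Leg 3: heading 145.8°; drift +3.0° → track 148.8°, groundspeed 131.8 kt
Leg 4: heading 281.9°; drift +5.0° → track 286.9°, groundspeed 190.9 kt
Leg 5: heading 198.7°; drift +11.0° → track 209.7°, groundspeed 152.3 kt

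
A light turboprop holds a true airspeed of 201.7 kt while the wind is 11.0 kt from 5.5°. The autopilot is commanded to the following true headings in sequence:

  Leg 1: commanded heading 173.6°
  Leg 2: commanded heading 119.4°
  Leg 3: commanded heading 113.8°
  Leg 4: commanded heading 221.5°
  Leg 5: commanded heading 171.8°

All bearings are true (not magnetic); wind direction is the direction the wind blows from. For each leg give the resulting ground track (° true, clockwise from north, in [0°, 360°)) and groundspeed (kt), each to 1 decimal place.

Leg 1: heading 173.6°; drift +0.6° → track 174.2°, groundspeed 212.5 kt
Leg 2: heading 119.4°; drift +2.8° → track 122.2°, groundspeed 206.4 kt
Leg 3: heading 113.8°; drift +2.9° → track 116.7°, groundspeed 205.4 kt
Leg 4: heading 221.5°; drift -1.8° → track 219.7°, groundspeed 210.7 kt
Leg 5: heading 171.8°; drift +0.7° → track 172.5°, groundspeed 212.4 kt

Leg 1: track=174.2°, groundspeed=212.5 kt
Leg 2: track=122.2°, groundspeed=206.4 kt
Leg 3: track=116.7°, groundspeed=205.4 kt
Leg 4: track=219.7°, groundspeed=210.7 kt
Leg 5: track=172.5°, groundspeed=212.4 kt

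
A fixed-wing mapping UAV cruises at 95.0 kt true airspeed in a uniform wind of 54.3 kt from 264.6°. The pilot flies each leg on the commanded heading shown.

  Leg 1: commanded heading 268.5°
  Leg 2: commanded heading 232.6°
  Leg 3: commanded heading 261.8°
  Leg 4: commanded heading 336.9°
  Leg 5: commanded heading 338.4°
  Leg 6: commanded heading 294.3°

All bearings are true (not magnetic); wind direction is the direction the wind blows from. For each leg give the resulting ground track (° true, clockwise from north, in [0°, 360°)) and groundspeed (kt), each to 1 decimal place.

Leg 1: track=273.7°, groundspeed=41.0 kt
Leg 2: track=202.2°, groundspeed=56.8 kt
Leg 3: track=258.1°, groundspeed=40.9 kt
Leg 4: track=10.3°, groundspeed=94.0 kt
Leg 5: track=11.5°, groundspeed=95.4 kt
Leg 6: track=323.7°, groundspeed=54.9 kt

Leg 1: heading 268.5°; drift +5.2° → track 273.7°, groundspeed 41.0 kt
Leg 2: heading 232.6°; drift -30.4° → track 202.2°, groundspeed 56.8 kt
Leg 3: heading 261.8°; drift -3.7° → track 258.1°, groundspeed 40.9 kt
Leg 4: heading 336.9°; drift +33.4° → track 10.3°, groundspeed 94.0 kt
Leg 5: heading 338.4°; drift +33.1° → track 11.5°, groundspeed 95.4 kt
Leg 6: heading 294.3°; drift +29.4° → track 323.7°, groundspeed 54.9 kt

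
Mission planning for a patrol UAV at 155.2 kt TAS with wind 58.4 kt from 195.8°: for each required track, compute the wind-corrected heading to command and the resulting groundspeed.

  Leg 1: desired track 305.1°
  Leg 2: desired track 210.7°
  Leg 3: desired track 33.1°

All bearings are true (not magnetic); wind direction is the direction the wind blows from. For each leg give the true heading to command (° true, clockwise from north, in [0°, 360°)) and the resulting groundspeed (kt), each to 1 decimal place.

Leg 1: desired track 305.1°; wind correction -20.8° → command heading 284.3°, groundspeed 164.4 kt
Leg 2: desired track 210.7°; wind correction -5.6° → command heading 205.1°, groundspeed 98.0 kt
Leg 3: desired track 33.1°; wind correction +6.4° → command heading 39.5°, groundspeed 210.0 kt

Leg 1: heading=284.3°, groundspeed=164.4 kt
Leg 2: heading=205.1°, groundspeed=98.0 kt
Leg 3: heading=39.5°, groundspeed=210.0 kt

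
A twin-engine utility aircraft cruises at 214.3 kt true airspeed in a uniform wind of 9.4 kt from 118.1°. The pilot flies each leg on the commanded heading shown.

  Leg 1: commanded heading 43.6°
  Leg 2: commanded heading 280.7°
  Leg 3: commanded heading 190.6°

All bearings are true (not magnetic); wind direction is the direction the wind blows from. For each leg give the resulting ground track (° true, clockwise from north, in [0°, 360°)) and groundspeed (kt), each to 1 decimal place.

Leg 1: track=41.2°, groundspeed=212.0 kt
Leg 2: track=281.4°, groundspeed=223.3 kt
Leg 3: track=193.0°, groundspeed=211.7 kt

Leg 1: heading 43.6°; drift -2.4° → track 41.2°, groundspeed 212.0 kt
Leg 2: heading 280.7°; drift +0.7° → track 281.4°, groundspeed 223.3 kt
Leg 3: heading 190.6°; drift +2.4° → track 193.0°, groundspeed 211.7 kt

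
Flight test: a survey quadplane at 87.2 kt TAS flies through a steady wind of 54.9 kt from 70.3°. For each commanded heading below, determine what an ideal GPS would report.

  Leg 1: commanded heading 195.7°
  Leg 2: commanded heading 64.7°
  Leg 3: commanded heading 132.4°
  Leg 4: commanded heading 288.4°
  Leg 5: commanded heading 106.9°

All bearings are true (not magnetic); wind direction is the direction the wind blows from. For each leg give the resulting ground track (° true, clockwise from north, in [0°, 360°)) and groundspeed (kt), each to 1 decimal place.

Leg 1: heading 195.7°; drift +20.6° → track 216.3°, groundspeed 127.1 kt
Leg 2: heading 64.7°; drift -9.3° → track 55.4°, groundspeed 33.0 kt
Leg 3: heading 132.4°; drift +38.3° → track 170.7°, groundspeed 78.3 kt
Leg 4: heading 288.4°; drift -14.6° → track 273.8°, groundspeed 134.7 kt
Leg 5: heading 106.9°; drift +37.2° → track 144.1°, groundspeed 54.1 kt

Leg 1: track=216.3°, groundspeed=127.1 kt
Leg 2: track=55.4°, groundspeed=33.0 kt
Leg 3: track=170.7°, groundspeed=78.3 kt
Leg 4: track=273.8°, groundspeed=134.7 kt
Leg 5: track=144.1°, groundspeed=54.1 kt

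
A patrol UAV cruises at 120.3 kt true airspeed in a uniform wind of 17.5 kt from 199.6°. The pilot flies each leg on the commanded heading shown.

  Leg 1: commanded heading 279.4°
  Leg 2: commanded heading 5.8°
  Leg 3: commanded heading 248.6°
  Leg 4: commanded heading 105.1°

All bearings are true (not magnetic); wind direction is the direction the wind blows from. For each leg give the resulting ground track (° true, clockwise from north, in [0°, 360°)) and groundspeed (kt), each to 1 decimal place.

Leg 1: heading 279.4°; drift +8.4° → track 287.8°, groundspeed 118.5 kt
Leg 2: heading 5.8°; drift +1.7° → track 7.5°, groundspeed 137.4 kt
Leg 3: heading 248.6°; drift +6.9° → track 255.5°, groundspeed 109.6 kt
Leg 4: heading 105.1°; drift -8.2° → track 96.9°, groundspeed 122.9 kt

Leg 1: track=287.8°, groundspeed=118.5 kt
Leg 2: track=7.5°, groundspeed=137.4 kt
Leg 3: track=255.5°, groundspeed=109.6 kt
Leg 4: track=96.9°, groundspeed=122.9 kt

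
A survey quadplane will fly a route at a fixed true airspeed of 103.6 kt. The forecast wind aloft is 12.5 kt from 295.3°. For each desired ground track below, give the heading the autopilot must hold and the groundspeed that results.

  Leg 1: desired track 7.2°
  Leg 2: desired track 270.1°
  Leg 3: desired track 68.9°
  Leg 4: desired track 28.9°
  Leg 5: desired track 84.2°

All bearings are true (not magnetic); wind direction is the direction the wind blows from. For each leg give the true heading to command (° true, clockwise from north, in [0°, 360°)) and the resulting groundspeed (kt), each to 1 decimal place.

Leg 1: heading=0.6°, groundspeed=99.0 kt
Leg 2: heading=273.0°, groundspeed=92.2 kt
Leg 3: heading=63.9°, groundspeed=111.8 kt
Leg 4: heading=22.0°, groundspeed=103.6 kt
Leg 5: heading=80.6°, groundspeed=114.1 kt

Leg 1: desired track 7.2°; wind correction -6.6° → command heading 0.6°, groundspeed 99.0 kt
Leg 2: desired track 270.1°; wind correction +2.9° → command heading 273.0°, groundspeed 92.2 kt
Leg 3: desired track 68.9°; wind correction -5.0° → command heading 63.9°, groundspeed 111.8 kt
Leg 4: desired track 28.9°; wind correction -6.9° → command heading 22.0°, groundspeed 103.6 kt
Leg 5: desired track 84.2°; wind correction -3.6° → command heading 80.6°, groundspeed 114.1 kt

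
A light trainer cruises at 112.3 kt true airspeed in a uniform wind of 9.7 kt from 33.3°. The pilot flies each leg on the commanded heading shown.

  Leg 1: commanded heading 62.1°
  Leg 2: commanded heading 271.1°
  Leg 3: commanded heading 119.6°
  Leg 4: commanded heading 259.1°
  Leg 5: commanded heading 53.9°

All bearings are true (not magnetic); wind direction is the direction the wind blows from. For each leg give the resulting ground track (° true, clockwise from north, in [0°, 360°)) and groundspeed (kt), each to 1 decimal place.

Leg 1: heading 62.1°; drift +2.6° → track 64.7°, groundspeed 103.9 kt
Leg 2: heading 271.1°; drift -4.0° → track 267.1°, groundspeed 117.8 kt
Leg 3: heading 119.6°; drift +5.0° → track 124.6°, groundspeed 112.1 kt
Leg 4: heading 259.1°; drift -3.3° → track 255.8°, groundspeed 119.3 kt
Leg 5: heading 53.9°; drift +1.9° → track 55.8°, groundspeed 103.3 kt

Leg 1: track=64.7°, groundspeed=103.9 kt
Leg 2: track=267.1°, groundspeed=117.8 kt
Leg 3: track=124.6°, groundspeed=112.1 kt
Leg 4: track=255.8°, groundspeed=119.3 kt
Leg 5: track=55.8°, groundspeed=103.3 kt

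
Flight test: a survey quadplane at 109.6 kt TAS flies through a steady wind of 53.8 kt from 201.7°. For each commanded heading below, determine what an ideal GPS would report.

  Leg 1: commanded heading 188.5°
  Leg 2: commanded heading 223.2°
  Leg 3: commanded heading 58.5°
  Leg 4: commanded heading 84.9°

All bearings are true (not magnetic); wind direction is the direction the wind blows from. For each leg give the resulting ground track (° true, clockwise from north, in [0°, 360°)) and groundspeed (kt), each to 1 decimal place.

Leg 1: track=176.4°, groundspeed=58.5 kt
Leg 2: track=241.5°, groundspeed=62.7 kt
Leg 3: track=46.6°, groundspeed=156.0 kt
Leg 4: track=65.2°, groundspeed=142.2 kt

Leg 1: heading 188.5°; drift -12.1° → track 176.4°, groundspeed 58.5 kt
Leg 2: heading 223.2°; drift +18.3° → track 241.5°, groundspeed 62.7 kt
Leg 3: heading 58.5°; drift -11.9° → track 46.6°, groundspeed 156.0 kt
Leg 4: heading 84.9°; drift -19.7° → track 65.2°, groundspeed 142.2 kt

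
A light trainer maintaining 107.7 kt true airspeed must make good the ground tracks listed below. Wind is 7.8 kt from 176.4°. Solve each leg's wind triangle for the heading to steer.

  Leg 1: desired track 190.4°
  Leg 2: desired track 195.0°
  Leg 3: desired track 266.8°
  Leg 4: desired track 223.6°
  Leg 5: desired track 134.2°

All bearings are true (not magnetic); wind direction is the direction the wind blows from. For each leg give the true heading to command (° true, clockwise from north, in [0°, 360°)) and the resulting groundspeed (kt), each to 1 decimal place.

Leg 1: desired track 190.4°; wind correction -1.0° → command heading 189.4°, groundspeed 100.1 kt
Leg 2: desired track 195.0°; wind correction -1.3° → command heading 193.7°, groundspeed 100.3 kt
Leg 3: desired track 266.8°; wind correction -4.2° → command heading 262.6°, groundspeed 107.5 kt
Leg 4: desired track 223.6°; wind correction -3.0° → command heading 220.6°, groundspeed 102.2 kt
Leg 5: desired track 134.2°; wind correction +2.8° → command heading 137.0°, groundspeed 101.8 kt

Leg 1: heading=189.4°, groundspeed=100.1 kt
Leg 2: heading=193.7°, groundspeed=100.3 kt
Leg 3: heading=262.6°, groundspeed=107.5 kt
Leg 4: heading=220.6°, groundspeed=102.2 kt
Leg 5: heading=137.0°, groundspeed=101.8 kt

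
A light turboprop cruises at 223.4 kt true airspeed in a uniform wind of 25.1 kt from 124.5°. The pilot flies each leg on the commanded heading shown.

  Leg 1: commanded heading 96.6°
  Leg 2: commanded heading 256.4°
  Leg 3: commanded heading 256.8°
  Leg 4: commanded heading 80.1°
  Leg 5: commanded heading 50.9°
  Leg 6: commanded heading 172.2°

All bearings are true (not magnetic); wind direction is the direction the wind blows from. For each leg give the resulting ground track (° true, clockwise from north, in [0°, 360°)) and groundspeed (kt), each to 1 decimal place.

Leg 1: track=93.3°, groundspeed=201.6 kt
Leg 2: track=260.8°, groundspeed=240.9 kt
Leg 3: track=261.2°, groundspeed=241.0 kt
Leg 4: track=75.2°, groundspeed=206.2 kt
Leg 5: track=44.5°, groundspeed=217.6 kt
Leg 6: track=177.3°, groundspeed=207.3 kt

Leg 1: heading 96.6°; drift -3.3° → track 93.3°, groundspeed 201.6 kt
Leg 2: heading 256.4°; drift +4.4° → track 260.8°, groundspeed 240.9 kt
Leg 3: heading 256.8°; drift +4.4° → track 261.2°, groundspeed 241.0 kt
Leg 4: heading 80.1°; drift -4.9° → track 75.2°, groundspeed 206.2 kt
Leg 5: heading 50.9°; drift -6.4° → track 44.5°, groundspeed 217.6 kt
Leg 6: heading 172.2°; drift +5.1° → track 177.3°, groundspeed 207.3 kt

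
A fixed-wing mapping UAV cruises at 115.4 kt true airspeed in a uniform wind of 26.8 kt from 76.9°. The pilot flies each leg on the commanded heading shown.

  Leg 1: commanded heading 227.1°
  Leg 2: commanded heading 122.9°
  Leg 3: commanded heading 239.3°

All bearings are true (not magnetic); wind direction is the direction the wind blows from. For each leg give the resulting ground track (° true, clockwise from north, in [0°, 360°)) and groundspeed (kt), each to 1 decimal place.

Leg 1: heading 227.1°; drift +5.5° → track 232.6°, groundspeed 139.3 kt
Leg 2: heading 122.9°; drift +11.3° → track 134.2°, groundspeed 98.7 kt
Leg 3: heading 239.3°; drift +3.3° → track 242.6°, groundspeed 141.2 kt

Leg 1: track=232.6°, groundspeed=139.3 kt
Leg 2: track=134.2°, groundspeed=98.7 kt
Leg 3: track=242.6°, groundspeed=141.2 kt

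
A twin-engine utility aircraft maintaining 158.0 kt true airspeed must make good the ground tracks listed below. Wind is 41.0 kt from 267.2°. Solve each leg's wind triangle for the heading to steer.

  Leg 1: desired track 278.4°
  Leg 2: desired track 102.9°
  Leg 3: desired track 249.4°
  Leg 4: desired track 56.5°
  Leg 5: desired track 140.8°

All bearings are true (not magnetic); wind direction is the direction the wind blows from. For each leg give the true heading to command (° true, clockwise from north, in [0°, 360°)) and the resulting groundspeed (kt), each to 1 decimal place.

Leg 1: desired track 278.4°; wind correction -2.9° → command heading 275.5°, groundspeed 117.6 kt
Leg 2: desired track 102.9°; wind correction +4.0° → command heading 106.9°, groundspeed 197.1 kt
Leg 3: desired track 249.4°; wind correction +4.5° → command heading 253.9°, groundspeed 118.5 kt
Leg 4: desired track 56.5°; wind correction -7.6° → command heading 48.9°, groundspeed 191.9 kt
Leg 5: desired track 140.8°; wind correction +12.1° → command heading 152.9°, groundspeed 178.8 kt

Leg 1: heading=275.5°, groundspeed=117.6 kt
Leg 2: heading=106.9°, groundspeed=197.1 kt
Leg 3: heading=253.9°, groundspeed=118.5 kt
Leg 4: heading=48.9°, groundspeed=191.9 kt
Leg 5: heading=152.9°, groundspeed=178.8 kt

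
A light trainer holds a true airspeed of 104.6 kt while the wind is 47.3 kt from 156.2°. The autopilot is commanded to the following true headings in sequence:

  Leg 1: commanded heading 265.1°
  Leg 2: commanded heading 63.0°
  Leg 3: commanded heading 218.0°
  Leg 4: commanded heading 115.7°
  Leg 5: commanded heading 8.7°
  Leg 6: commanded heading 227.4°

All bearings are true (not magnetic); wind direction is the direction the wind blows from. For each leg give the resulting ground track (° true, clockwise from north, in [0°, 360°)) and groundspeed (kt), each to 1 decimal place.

Leg 1: track=285.6°, groundspeed=128.0 kt
Leg 2: track=39.2°, groundspeed=117.2 kt
Leg 3: track=244.9°, groundspeed=92.2 kt
Leg 4: track=91.6°, groundspeed=75.2 kt
Leg 5: track=358.7°, groundspeed=146.7 kt
Leg 6: track=254.0°, groundspeed=99.9 kt

Leg 1: heading 265.1°; drift +20.5° → track 285.6°, groundspeed 128.0 kt
Leg 2: heading 63.0°; drift -23.8° → track 39.2°, groundspeed 117.2 kt
Leg 3: heading 218.0°; drift +26.9° → track 244.9°, groundspeed 92.2 kt
Leg 4: heading 115.7°; drift -24.1° → track 91.6°, groundspeed 75.2 kt
Leg 5: heading 8.7°; drift -10.0° → track 358.7°, groundspeed 146.7 kt
Leg 6: heading 227.4°; drift +26.6° → track 254.0°, groundspeed 99.9 kt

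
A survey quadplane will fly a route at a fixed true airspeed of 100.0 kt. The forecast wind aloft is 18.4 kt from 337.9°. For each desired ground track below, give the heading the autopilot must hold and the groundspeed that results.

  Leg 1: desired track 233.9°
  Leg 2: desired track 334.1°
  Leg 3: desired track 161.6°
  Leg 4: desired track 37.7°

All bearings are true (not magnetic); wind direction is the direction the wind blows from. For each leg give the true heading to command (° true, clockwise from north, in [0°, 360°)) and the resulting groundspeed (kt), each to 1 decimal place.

Leg 1: desired track 233.9°; wind correction +10.3° → command heading 244.2°, groundspeed 102.8 kt
Leg 2: desired track 334.1°; wind correction +0.7° → command heading 334.8°, groundspeed 81.6 kt
Leg 3: desired track 161.6°; wind correction +0.7° → command heading 162.3°, groundspeed 118.4 kt
Leg 4: desired track 37.7°; wind correction -9.2° → command heading 28.5°, groundspeed 89.5 kt

Leg 1: heading=244.2°, groundspeed=102.8 kt
Leg 2: heading=334.8°, groundspeed=81.6 kt
Leg 3: heading=162.3°, groundspeed=118.4 kt
Leg 4: heading=28.5°, groundspeed=89.5 kt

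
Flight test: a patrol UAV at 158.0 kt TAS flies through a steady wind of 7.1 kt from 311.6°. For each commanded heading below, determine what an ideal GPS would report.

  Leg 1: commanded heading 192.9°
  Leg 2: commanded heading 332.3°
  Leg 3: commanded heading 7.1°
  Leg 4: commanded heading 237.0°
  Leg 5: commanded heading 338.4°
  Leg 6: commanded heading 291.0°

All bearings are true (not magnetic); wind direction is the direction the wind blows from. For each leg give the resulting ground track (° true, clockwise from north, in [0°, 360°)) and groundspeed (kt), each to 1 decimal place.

Leg 1: track=190.7°, groundspeed=161.5 kt
Leg 2: track=333.2°, groundspeed=151.4 kt
Leg 3: track=9.3°, groundspeed=154.1 kt
Leg 4: track=234.5°, groundspeed=156.3 kt
Leg 5: track=339.6°, groundspeed=151.7 kt
Leg 6: track=290.1°, groundspeed=151.4 kt

Leg 1: heading 192.9°; drift -2.2° → track 190.7°, groundspeed 161.5 kt
Leg 2: heading 332.3°; drift +0.9° → track 333.2°, groundspeed 151.4 kt
Leg 3: heading 7.1°; drift +2.2° → track 9.3°, groundspeed 154.1 kt
Leg 4: heading 237.0°; drift -2.5° → track 234.5°, groundspeed 156.3 kt
Leg 5: heading 338.4°; drift +1.2° → track 339.6°, groundspeed 151.7 kt
Leg 6: heading 291.0°; drift -0.9° → track 290.1°, groundspeed 151.4 kt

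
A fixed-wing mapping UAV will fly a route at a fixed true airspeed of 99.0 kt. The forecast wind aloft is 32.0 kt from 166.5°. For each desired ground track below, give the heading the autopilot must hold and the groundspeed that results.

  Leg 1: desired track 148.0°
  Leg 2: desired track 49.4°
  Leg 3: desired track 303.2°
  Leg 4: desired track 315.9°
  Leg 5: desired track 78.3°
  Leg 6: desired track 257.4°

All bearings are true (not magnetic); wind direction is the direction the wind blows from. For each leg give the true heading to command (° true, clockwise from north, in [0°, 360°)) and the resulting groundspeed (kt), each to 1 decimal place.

Leg 1: heading=153.9°, groundspeed=68.1 kt
Leg 2: heading=66.1°, groundspeed=109.4 kt
Leg 3: heading=290.4°, groundspeed=119.8 kt
Leg 4: heading=306.4°, groundspeed=125.2 kt
Leg 5: heading=97.1°, groundspeed=92.7 kt
Leg 6: heading=238.5°, groundspeed=94.2 kt

Leg 1: desired track 148.0°; wind correction +5.9° → command heading 153.9°, groundspeed 68.1 kt
Leg 2: desired track 49.4°; wind correction +16.7° → command heading 66.1°, groundspeed 109.4 kt
Leg 3: desired track 303.2°; wind correction -12.8° → command heading 290.4°, groundspeed 119.8 kt
Leg 4: desired track 315.9°; wind correction -9.5° → command heading 306.4°, groundspeed 125.2 kt
Leg 5: desired track 78.3°; wind correction +18.8° → command heading 97.1°, groundspeed 92.7 kt
Leg 6: desired track 257.4°; wind correction -18.9° → command heading 238.5°, groundspeed 94.2 kt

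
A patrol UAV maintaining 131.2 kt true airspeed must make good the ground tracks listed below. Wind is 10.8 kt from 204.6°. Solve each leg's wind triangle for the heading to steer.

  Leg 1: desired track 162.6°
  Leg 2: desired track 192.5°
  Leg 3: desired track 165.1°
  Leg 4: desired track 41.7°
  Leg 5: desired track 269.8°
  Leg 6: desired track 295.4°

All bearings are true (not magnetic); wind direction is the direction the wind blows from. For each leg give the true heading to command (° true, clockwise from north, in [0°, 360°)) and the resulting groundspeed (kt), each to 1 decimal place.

Leg 1: desired track 162.6°; wind correction +3.2° → command heading 165.8°, groundspeed 123.0 kt
Leg 2: desired track 192.5°; wind correction +1.0° → command heading 193.5°, groundspeed 120.6 kt
Leg 3: desired track 165.1°; wind correction +3.0° → command heading 168.1°, groundspeed 122.7 kt
Leg 4: desired track 41.7°; wind correction +1.4° → command heading 43.1°, groundspeed 141.5 kt
Leg 5: desired track 269.8°; wind correction -4.3° → command heading 265.5°, groundspeed 126.3 kt
Leg 6: desired track 295.4°; wind correction -4.7° → command heading 290.7°, groundspeed 130.9 kt

Leg 1: heading=165.8°, groundspeed=123.0 kt
Leg 2: heading=193.5°, groundspeed=120.6 kt
Leg 3: heading=168.1°, groundspeed=122.7 kt
Leg 4: heading=43.1°, groundspeed=141.5 kt
Leg 5: heading=265.5°, groundspeed=126.3 kt
Leg 6: heading=290.7°, groundspeed=130.9 kt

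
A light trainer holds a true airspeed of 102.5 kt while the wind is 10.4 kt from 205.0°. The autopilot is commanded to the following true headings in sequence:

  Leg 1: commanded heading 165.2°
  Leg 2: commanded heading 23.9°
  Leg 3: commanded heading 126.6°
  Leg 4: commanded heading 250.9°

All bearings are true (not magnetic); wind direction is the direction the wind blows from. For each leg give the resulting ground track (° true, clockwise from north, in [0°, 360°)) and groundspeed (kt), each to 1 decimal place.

Leg 1: heading 165.2°; drift -4.0° → track 161.2°, groundspeed 94.7 kt
Leg 2: heading 23.9°; drift +0.1° → track 24.0°, groundspeed 112.9 kt
Leg 3: heading 126.6°; drift -5.8° → track 120.8°, groundspeed 100.9 kt
Leg 4: heading 250.9°; drift +4.5° → track 255.4°, groundspeed 95.6 kt

Leg 1: track=161.2°, groundspeed=94.7 kt
Leg 2: track=24.0°, groundspeed=112.9 kt
Leg 3: track=120.8°, groundspeed=100.9 kt
Leg 4: track=255.4°, groundspeed=95.6 kt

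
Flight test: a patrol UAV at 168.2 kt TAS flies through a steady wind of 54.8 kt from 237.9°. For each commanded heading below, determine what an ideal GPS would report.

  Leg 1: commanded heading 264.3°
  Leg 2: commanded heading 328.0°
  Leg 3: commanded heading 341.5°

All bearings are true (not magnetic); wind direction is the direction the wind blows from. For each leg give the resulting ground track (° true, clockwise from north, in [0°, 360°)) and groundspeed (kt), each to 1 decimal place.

Leg 1: heading 264.3°; drift +11.6° → track 275.9°, groundspeed 121.6 kt
Leg 2: heading 328.0°; drift +18.0° → track 346.0°, groundspeed 177.0 kt
Leg 3: heading 341.5°; drift +16.4° → track 357.9°, groundspeed 188.8 kt

Leg 1: track=275.9°, groundspeed=121.6 kt
Leg 2: track=346.0°, groundspeed=177.0 kt
Leg 3: track=357.9°, groundspeed=188.8 kt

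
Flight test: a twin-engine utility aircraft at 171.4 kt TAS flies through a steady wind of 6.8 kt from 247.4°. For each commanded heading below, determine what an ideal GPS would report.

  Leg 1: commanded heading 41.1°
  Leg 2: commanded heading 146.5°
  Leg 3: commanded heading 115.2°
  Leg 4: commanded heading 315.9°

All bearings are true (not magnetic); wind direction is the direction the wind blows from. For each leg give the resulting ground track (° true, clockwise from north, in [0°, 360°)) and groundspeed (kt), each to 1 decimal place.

Leg 1: heading 41.1°; drift +1.0° → track 42.1°, groundspeed 177.5 kt
Leg 2: heading 146.5°; drift -2.2° → track 144.3°, groundspeed 172.8 kt
Leg 3: heading 115.2°; drift -1.6° → track 113.6°, groundspeed 176.0 kt
Leg 4: heading 315.9°; drift +2.1° → track 318.0°, groundspeed 169.0 kt

Leg 1: track=42.1°, groundspeed=177.5 kt
Leg 2: track=144.3°, groundspeed=172.8 kt
Leg 3: track=113.6°, groundspeed=176.0 kt
Leg 4: track=318.0°, groundspeed=169.0 kt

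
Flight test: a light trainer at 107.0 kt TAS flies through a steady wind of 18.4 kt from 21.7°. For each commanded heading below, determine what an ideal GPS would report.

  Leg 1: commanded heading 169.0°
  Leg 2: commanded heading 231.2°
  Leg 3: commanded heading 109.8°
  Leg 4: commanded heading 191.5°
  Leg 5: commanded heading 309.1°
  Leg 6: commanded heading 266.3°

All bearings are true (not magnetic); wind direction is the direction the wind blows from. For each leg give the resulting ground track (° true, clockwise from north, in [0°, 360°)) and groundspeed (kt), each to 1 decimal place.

Leg 1: heading 169.0°; drift +4.6° → track 173.6°, groundspeed 122.9 kt
Leg 2: heading 231.2°; drift -4.2° → track 227.0°, groundspeed 123.3 kt
Leg 3: heading 109.8°; drift +9.8° → track 119.6°, groundspeed 108.0 kt
Leg 4: heading 191.5°; drift +1.5° → track 193.0°, groundspeed 125.2 kt
Leg 5: heading 309.1°; drift -9.8° → track 299.3°, groundspeed 103.0 kt
Leg 6: heading 266.3°; drift -8.2° → track 258.1°, groundspeed 116.1 kt

Leg 1: track=173.6°, groundspeed=122.9 kt
Leg 2: track=227.0°, groundspeed=123.3 kt
Leg 3: track=119.6°, groundspeed=108.0 kt
Leg 4: track=193.0°, groundspeed=125.2 kt
Leg 5: track=299.3°, groundspeed=103.0 kt
Leg 6: track=258.1°, groundspeed=116.1 kt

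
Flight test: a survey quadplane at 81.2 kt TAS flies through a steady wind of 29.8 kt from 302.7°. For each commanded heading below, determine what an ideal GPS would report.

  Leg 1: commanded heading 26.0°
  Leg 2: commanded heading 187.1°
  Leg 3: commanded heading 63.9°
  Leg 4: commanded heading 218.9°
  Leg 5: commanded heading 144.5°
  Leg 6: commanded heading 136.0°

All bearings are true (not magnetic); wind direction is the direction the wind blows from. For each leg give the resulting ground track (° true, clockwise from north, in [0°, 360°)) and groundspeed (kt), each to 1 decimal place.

Leg 1: track=46.8°, groundspeed=83.2 kt
Leg 2: track=171.2°, groundspeed=97.8 kt
Leg 3: track=78.7°, groundspeed=99.9 kt
Leg 4: track=198.1°, groundspeed=83.4 kt
Leg 5: track=138.7°, groundspeed=109.4 kt
Leg 6: track=132.4°, groundspeed=110.4 kt

Leg 1: heading 26.0°; drift +20.8° → track 46.8°, groundspeed 83.2 kt
Leg 2: heading 187.1°; drift -15.9° → track 171.2°, groundspeed 97.8 kt
Leg 3: heading 63.9°; drift +14.8° → track 78.7°, groundspeed 99.9 kt
Leg 4: heading 218.9°; drift -20.8° → track 198.1°, groundspeed 83.4 kt
Leg 5: heading 144.5°; drift -5.8° → track 138.7°, groundspeed 109.4 kt
Leg 6: heading 136.0°; drift -3.6° → track 132.4°, groundspeed 110.4 kt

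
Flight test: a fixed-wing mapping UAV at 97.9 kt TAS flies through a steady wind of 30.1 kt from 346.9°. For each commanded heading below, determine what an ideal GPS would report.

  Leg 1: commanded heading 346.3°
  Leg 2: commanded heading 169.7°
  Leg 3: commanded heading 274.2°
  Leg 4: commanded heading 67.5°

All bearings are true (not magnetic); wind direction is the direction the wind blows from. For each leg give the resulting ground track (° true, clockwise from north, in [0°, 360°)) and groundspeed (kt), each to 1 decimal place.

Leg 1: track=346.0°, groundspeed=67.8 kt
Leg 2: track=169.0°, groundspeed=128.0 kt
Leg 3: track=256.3°, groundspeed=93.5 kt
Leg 4: track=85.2°, groundspeed=97.6 kt

Leg 1: heading 346.3°; drift -0.3° → track 346.0°, groundspeed 67.8 kt
Leg 2: heading 169.7°; drift -0.7° → track 169.0°, groundspeed 128.0 kt
Leg 3: heading 274.2°; drift -17.9° → track 256.3°, groundspeed 93.5 kt
Leg 4: heading 67.5°; drift +17.7° → track 85.2°, groundspeed 97.6 kt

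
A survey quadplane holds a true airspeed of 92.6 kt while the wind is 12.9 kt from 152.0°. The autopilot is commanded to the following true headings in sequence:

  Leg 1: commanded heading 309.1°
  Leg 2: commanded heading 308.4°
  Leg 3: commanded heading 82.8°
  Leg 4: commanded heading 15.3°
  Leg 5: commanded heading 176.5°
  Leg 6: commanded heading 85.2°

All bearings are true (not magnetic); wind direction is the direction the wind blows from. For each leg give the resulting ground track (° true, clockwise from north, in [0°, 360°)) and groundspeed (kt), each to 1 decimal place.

Leg 1: heading 309.1°; drift +2.8° → track 311.9°, groundspeed 104.6 kt
Leg 2: heading 308.4°; drift +2.8° → track 311.2°, groundspeed 104.5 kt
Leg 3: heading 82.8°; drift -7.8° → track 75.0°, groundspeed 88.8 kt
Leg 4: heading 15.3°; drift -5.0° → track 10.3°, groundspeed 102.4 kt
Leg 5: heading 176.5°; drift +3.8° → track 180.3°, groundspeed 81.0 kt
Leg 6: heading 85.2°; drift -7.7° → track 77.5°, groundspeed 88.3 kt

Leg 1: track=311.9°, groundspeed=104.6 kt
Leg 2: track=311.2°, groundspeed=104.5 kt
Leg 3: track=75.0°, groundspeed=88.8 kt
Leg 4: track=10.3°, groundspeed=102.4 kt
Leg 5: track=180.3°, groundspeed=81.0 kt
Leg 6: track=77.5°, groundspeed=88.3 kt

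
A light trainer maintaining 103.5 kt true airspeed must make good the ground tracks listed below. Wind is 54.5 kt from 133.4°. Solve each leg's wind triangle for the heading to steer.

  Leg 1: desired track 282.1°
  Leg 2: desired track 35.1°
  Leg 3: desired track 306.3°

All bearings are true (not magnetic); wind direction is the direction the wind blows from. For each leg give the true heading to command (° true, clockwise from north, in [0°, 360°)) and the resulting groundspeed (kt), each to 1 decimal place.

Leg 1: heading=266.2°, groundspeed=146.1 kt
Leg 2: heading=66.5°, groundspeed=96.2 kt
Leg 3: heading=302.6°, groundspeed=157.4 kt

Leg 1: desired track 282.1°; wind correction -15.9° → command heading 266.2°, groundspeed 146.1 kt
Leg 2: desired track 35.1°; wind correction +31.4° → command heading 66.5°, groundspeed 96.2 kt
Leg 3: desired track 306.3°; wind correction -3.7° → command heading 302.6°, groundspeed 157.4 kt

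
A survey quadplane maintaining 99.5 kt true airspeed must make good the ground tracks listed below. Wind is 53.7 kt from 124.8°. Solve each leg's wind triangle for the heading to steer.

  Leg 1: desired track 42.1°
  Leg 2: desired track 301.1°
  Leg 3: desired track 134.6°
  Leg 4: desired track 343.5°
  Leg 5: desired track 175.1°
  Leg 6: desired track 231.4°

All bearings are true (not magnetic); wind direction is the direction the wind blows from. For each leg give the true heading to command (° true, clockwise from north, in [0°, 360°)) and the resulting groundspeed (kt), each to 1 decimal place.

Leg 1: desired track 42.1°; wind correction +32.4° → command heading 74.5°, groundspeed 77.2 kt
Leg 2: desired track 301.1°; wind correction -2.0° → command heading 299.1°, groundspeed 153.0 kt
Leg 3: desired track 134.6°; wind correction -5.3° → command heading 129.3°, groundspeed 46.2 kt
Leg 4: desired track 343.5°; wind correction +19.7° → command heading 3.2°, groundspeed 135.6 kt
Leg 5: desired track 175.1°; wind correction -24.5° → command heading 150.6°, groundspeed 56.2 kt
Leg 6: desired track 231.4°; wind correction -31.1° → command heading 200.3°, groundspeed 100.5 kt

Leg 1: heading=74.5°, groundspeed=77.2 kt
Leg 2: heading=299.1°, groundspeed=153.0 kt
Leg 3: heading=129.3°, groundspeed=46.2 kt
Leg 4: heading=3.2°, groundspeed=135.6 kt
Leg 5: heading=150.6°, groundspeed=56.2 kt
Leg 6: heading=200.3°, groundspeed=100.5 kt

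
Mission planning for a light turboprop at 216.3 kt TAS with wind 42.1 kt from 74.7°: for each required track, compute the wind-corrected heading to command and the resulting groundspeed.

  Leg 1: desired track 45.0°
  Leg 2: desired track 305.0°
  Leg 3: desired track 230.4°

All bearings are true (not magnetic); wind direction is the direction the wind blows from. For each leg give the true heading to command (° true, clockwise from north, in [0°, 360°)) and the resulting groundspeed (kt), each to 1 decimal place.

Leg 1: desired track 45.0°; wind correction +5.5° → command heading 50.5°, groundspeed 178.7 kt
Leg 2: desired track 305.0°; wind correction +8.6° → command heading 313.6°, groundspeed 240.8 kt
Leg 3: desired track 230.4°; wind correction -4.6° → command heading 225.8°, groundspeed 254.0 kt

Leg 1: heading=50.5°, groundspeed=178.7 kt
Leg 2: heading=313.6°, groundspeed=240.8 kt
Leg 3: heading=225.8°, groundspeed=254.0 kt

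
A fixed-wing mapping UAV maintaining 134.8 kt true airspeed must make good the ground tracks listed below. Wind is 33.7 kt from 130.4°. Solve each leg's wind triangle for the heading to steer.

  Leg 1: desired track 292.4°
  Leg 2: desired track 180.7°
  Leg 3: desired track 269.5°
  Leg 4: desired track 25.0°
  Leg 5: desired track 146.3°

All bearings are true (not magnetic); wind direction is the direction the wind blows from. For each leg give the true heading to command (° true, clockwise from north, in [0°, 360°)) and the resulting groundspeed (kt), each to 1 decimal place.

Leg 1: desired track 292.4°; wind correction -4.4° → command heading 288.0°, groundspeed 166.4 kt
Leg 2: desired track 180.7°; wind correction -11.1° → command heading 169.6°, groundspeed 110.8 kt
Leg 3: desired track 269.5°; wind correction -9.4° → command heading 260.1°, groundspeed 158.5 kt
Leg 4: desired track 25.0°; wind correction +13.9° → command heading 38.9°, groundspeed 139.8 kt
Leg 5: desired track 146.3°; wind correction -3.9° → command heading 142.4°, groundspeed 102.1 kt

Leg 1: heading=288.0°, groundspeed=166.4 kt
Leg 2: heading=169.6°, groundspeed=110.8 kt
Leg 3: heading=260.1°, groundspeed=158.5 kt
Leg 4: heading=38.9°, groundspeed=139.8 kt
Leg 5: heading=142.4°, groundspeed=102.1 kt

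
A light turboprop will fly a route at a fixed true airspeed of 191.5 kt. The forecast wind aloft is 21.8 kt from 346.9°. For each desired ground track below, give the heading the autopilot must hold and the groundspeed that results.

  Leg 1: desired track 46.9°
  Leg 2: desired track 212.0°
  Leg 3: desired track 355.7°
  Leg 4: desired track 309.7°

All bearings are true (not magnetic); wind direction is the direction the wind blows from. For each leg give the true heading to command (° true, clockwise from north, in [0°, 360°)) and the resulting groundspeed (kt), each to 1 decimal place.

Leg 1: desired track 46.9°; wind correction -5.7° → command heading 41.2°, groundspeed 179.7 kt
Leg 2: desired track 212.0°; wind correction +4.6° → command heading 216.6°, groundspeed 206.3 kt
Leg 3: desired track 355.7°; wind correction -1.0° → command heading 354.7°, groundspeed 169.9 kt
Leg 4: desired track 309.7°; wind correction +3.9° → command heading 313.6°, groundspeed 173.7 kt

Leg 1: heading=41.2°, groundspeed=179.7 kt
Leg 2: heading=216.6°, groundspeed=206.3 kt
Leg 3: heading=354.7°, groundspeed=169.9 kt
Leg 4: heading=313.6°, groundspeed=173.7 kt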